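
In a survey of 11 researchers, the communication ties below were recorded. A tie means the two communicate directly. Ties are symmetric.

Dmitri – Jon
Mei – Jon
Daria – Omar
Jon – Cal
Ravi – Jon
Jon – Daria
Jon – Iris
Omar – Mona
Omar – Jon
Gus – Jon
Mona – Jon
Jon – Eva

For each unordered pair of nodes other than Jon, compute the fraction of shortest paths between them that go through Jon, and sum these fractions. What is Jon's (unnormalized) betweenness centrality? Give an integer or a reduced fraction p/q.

Pairs whose geodesics pass through Jon — Mona–Daria: 1/2; Mona–Eva: 1; Mona–Cal: 1; Mona–Iris: 1; Mona–Gus: 1; Mona–Dmitri: 1; Mona–Mei: 1; Mona–Ravi: 1; Daria–Eva: 1; Daria–Cal: 1; Daria–Iris: 1; Daria–Gus: 1; Daria–Dmitri: 1; Daria–Mei: 1 … (+29 more pairs).
All other pairs contribute 0.
Summing the contributions gives betweenness(Jon) = 85/2.

85/2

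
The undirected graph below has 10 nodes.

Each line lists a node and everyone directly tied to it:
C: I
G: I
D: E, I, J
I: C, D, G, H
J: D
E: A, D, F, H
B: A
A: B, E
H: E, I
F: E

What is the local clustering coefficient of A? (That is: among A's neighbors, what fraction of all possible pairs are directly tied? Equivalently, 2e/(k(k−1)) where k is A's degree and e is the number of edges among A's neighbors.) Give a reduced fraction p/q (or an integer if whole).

0

A's neighbors: B and E (k = 2).
Possible neighbor pairs: C(2,2) = 1. Edges among them: none → e = 0.
Clustering(A) = 0/1.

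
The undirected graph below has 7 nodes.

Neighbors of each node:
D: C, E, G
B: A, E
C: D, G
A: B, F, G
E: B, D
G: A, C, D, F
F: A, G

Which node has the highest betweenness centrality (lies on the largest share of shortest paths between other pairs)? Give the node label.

G

Unnormalized betweenness of each node: A:3, B:3/2, C:0, D:3, E:3/2, F:0, G:5.
G has the largest value, 5, making it the main broker — the node through which the most shortest paths run.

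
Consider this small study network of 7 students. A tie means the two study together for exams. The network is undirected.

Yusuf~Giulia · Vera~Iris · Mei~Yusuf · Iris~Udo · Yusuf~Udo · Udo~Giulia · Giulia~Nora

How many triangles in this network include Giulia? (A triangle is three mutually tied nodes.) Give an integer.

Giulia's neighbors: Nora, Udo, and Yusuf.
Neighbor pairs that are themselves tied: Giulia–Udo–Yusuf. Each forms one triangle with Giulia, for 1 in total.

1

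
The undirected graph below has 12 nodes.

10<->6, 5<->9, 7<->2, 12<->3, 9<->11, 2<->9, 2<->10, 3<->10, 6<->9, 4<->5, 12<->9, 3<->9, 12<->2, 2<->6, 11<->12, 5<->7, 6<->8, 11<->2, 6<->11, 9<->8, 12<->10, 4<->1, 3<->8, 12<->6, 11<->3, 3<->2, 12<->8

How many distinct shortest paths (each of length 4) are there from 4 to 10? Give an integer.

The shortest distance is 4. The length-4 paths are: 4–5–7–2–10; 4–5–9–2–10; 4–5–9–6–10; 4–5–9–3–10; 4–5–9–12–10.
That gives 5 distinct shortest paths.

5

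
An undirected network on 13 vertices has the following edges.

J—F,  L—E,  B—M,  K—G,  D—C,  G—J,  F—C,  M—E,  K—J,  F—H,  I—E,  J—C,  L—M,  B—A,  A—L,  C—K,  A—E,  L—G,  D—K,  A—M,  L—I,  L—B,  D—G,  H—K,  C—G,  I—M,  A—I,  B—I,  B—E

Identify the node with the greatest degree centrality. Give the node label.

Degrees — A:5, B:5, C:5, D:3, E:5, F:3, G:5, H:2, I:5, J:4, K:5, L:6, M:5.
The maximum is 6, attained only by L.

L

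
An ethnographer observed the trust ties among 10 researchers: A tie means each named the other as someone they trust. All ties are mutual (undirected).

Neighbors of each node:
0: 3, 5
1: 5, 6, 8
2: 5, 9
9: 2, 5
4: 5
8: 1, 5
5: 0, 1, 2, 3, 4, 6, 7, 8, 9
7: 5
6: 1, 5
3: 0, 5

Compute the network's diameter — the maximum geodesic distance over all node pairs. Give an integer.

2

Eccentricity of each node (its greatest distance to any other): 0:2, 1:2, 2:2, 3:2, 4:2, 5:1, 6:2, 7:2, 8:2, 9:2.
The maximum eccentricity is 2, realized for instance by the pair 0–6 via 0 – 5 – 6. So the diameter is 2.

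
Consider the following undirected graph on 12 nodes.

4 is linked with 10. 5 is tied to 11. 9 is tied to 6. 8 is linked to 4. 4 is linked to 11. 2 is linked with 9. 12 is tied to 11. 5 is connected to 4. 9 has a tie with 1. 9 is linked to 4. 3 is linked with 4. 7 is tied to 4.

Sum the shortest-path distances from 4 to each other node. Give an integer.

15

Distances from 4: 1:2, 2:2, 3:1, 5:1, 6:2, 7:1, 8:1, 9:1, 10:1, 11:1, 12:2.
Sum = 2 + 2 + 1 + 1 + 2 + 1 + 1 + 1 + 1 + 1 + 2 = 15.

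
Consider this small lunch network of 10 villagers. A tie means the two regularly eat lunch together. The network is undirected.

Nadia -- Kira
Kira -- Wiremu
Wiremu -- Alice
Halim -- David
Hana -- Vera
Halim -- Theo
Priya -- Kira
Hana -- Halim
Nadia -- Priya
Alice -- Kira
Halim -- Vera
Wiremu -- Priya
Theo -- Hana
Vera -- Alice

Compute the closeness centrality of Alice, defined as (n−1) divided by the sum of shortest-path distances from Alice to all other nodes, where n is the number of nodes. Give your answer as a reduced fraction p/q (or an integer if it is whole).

9/17

Distances from Alice: David:3, Halim:2, Hana:2, Kira:1, Nadia:2, Priya:2, Theo:3, Vera:1, Wiremu:1. Sum = 17.
n = 10, so closeness = 9/17.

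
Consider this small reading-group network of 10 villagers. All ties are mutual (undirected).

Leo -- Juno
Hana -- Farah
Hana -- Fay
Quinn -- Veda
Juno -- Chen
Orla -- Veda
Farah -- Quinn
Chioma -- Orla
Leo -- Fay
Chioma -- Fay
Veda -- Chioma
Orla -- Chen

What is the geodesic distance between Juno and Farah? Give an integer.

4

One shortest route is Juno – Leo – Fay – Hana – Farah, which uses 4 edges, and at distance 3 from Juno we only reach {Chioma, Hana, Veda}, which does not include Farah. So d(Juno,Farah) = 4.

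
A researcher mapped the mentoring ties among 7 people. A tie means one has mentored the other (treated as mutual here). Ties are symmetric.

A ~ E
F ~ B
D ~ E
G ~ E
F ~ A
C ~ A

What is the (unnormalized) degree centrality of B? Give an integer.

B is directly tied to F. That is 1 neighbor, so the degree of B is 1.

1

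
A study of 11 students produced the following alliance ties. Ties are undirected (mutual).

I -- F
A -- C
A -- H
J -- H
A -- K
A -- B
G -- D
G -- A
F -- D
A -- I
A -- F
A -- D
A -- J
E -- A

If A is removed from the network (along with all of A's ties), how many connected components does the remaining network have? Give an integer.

6

Without A, the remaining ties split the others into: {D, F, G, I}; {K}; {C}; {E}; {H, J}; {B}.
That's 6 separate components.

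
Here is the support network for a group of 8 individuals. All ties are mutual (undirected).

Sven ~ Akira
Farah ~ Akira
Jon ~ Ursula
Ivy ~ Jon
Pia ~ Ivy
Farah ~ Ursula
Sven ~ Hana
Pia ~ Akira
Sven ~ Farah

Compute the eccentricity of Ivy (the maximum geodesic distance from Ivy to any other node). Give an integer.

4

Distances from Ivy: Akira:2, Farah:3, Hana:4, Jon:1, Pia:1, Sven:3, Ursula:2.
The largest is 4 (to Hana), so the eccentricity of Ivy is 4.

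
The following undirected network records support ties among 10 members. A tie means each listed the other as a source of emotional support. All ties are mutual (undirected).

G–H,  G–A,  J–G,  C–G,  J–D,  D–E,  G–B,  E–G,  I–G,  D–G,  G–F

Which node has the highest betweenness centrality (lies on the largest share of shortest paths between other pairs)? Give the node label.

Unnormalized betweenness of each node: A:0, B:0, C:0, D:1/2, E:0, F:0, G:67/2, H:0, I:0, J:0.
G has the largest value, 67/2, making it the main broker — the node through which the most shortest paths run.

G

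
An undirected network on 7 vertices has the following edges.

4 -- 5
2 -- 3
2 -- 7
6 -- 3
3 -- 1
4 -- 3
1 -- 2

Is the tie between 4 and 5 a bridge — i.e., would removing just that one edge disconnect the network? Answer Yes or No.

Without the 4–5 edge there is no alternate route between 4 and 5, so the network disconnects. It is a bridge.

Yes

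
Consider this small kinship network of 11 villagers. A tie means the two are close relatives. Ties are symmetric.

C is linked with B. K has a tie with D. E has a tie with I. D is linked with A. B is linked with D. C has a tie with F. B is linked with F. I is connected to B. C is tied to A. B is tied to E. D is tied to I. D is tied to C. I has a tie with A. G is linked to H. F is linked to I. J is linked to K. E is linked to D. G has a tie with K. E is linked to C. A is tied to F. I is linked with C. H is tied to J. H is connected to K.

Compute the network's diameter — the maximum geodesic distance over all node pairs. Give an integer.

4

Eccentricity of each node (its greatest distance to any other): A:3, B:3, C:3, D:2, E:3, F:4, G:4, H:4, I:3, J:4, K:3.
The maximum eccentricity is 4, realized for instance by the pair F–H via F – A – D – K – H. So the diameter is 4.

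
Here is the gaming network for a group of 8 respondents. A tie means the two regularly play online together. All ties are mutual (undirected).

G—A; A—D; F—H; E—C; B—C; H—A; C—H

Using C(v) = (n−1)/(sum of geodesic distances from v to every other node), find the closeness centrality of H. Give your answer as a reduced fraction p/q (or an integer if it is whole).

7/11

Distances from H: A:1, B:2, C:1, D:2, E:2, F:1, G:2. Sum = 11.
n = 8, so closeness = 7/11.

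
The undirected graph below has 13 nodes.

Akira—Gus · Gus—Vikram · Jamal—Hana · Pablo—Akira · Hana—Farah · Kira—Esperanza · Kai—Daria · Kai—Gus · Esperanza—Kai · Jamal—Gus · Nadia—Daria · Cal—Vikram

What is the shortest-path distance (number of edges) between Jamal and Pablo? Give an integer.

3

One shortest route is Jamal – Gus – Akira – Pablo, which uses 3 edges, and at distance 2 from Jamal we only reach {Akira, Farah, Kai, Vikram}, which does not include Pablo. So d(Jamal,Pablo) = 3.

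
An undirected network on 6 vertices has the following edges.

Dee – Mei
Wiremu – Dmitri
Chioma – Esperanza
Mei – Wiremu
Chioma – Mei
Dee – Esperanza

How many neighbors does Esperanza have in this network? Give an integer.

Esperanza is directly tied to Chioma and Dee. That is 2 neighbors, so the degree of Esperanza is 2.

2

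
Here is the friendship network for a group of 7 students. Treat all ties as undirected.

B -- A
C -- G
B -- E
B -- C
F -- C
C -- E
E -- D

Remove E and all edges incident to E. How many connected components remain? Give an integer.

Without E, the remaining ties split the others into: {A, B, C, F, G}; {D}.
That's 2 separate components.

2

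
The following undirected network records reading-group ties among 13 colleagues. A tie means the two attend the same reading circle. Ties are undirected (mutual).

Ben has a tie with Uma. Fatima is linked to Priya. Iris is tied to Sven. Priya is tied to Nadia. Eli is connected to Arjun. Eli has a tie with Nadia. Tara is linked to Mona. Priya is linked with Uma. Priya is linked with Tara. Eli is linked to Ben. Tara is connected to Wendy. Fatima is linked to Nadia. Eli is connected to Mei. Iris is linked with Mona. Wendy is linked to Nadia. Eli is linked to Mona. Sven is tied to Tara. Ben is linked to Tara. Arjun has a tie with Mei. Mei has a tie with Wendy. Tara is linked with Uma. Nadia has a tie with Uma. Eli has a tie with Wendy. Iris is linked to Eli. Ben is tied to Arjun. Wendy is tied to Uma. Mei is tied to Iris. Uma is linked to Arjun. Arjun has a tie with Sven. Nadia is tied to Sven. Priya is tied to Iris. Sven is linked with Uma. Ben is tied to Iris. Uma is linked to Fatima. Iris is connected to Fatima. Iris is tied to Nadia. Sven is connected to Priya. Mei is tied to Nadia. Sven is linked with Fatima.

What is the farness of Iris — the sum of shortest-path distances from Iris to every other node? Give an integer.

Distances from Iris: Arjun:2, Ben:1, Eli:1, Fatima:1, Mei:1, Mona:1, Nadia:1, Priya:1, Sven:1, Tara:2, Uma:2, Wendy:2.
Sum = 2 + 1 + 1 + 1 + 1 + 1 + 1 + 1 + 1 + 2 + 2 + 2 = 16.

16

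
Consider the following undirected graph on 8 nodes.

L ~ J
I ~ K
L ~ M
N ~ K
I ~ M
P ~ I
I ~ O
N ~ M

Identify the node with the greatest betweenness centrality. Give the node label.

Unnormalized betweenness of each node: I:25/2, J:0, K:3/2, L:6, M:23/2, N:3/2, O:0, P:0.
I has the largest value, 25/2, making it the main broker — the node through which the most shortest paths run.

I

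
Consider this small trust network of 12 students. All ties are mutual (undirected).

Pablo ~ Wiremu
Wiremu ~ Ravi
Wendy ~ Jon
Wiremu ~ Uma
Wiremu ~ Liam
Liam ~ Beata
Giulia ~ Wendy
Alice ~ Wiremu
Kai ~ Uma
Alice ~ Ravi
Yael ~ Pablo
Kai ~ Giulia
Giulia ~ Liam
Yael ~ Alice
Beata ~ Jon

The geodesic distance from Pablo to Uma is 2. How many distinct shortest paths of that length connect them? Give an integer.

1

The shortest distance is 2, and the only length-2 path is Pablo–Wiremu–Uma. So there is exactly 1 shortest path.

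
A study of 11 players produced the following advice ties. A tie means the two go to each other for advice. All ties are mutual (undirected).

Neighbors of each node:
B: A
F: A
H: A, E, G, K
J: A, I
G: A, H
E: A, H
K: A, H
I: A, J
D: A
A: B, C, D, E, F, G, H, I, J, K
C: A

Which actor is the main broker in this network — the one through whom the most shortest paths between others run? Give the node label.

Unnormalized betweenness of each node: A:79/2, B:0, C:0, D:0, E:0, F:0, G:0, H:3/2, I:0, J:0, K:0.
A has the largest value, 79/2, making it the main broker — the node through which the most shortest paths run.

A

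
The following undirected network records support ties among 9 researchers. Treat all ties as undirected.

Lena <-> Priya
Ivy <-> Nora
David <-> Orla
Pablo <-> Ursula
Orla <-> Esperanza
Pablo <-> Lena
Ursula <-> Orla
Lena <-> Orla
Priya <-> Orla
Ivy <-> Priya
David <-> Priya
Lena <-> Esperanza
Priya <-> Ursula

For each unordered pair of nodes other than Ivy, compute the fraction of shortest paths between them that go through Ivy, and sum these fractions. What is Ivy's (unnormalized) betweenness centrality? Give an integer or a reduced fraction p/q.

Pairs whose geodesics pass through Ivy — Ursula–Nora: 1; Pablo–Nora: 2/2; Lena–Nora: 1; Nora–Esperanza: 2/2; Nora–Priya: 1; Nora–David: 1; Nora–Orla: 1.
All other pairs contribute 0.
Summing the contributions gives betweenness(Ivy) = 7.

7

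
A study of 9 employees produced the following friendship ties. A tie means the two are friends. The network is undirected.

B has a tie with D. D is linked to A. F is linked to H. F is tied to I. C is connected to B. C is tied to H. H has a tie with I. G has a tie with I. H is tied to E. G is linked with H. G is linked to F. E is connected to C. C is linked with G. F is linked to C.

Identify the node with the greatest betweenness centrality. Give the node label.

C

Unnormalized betweenness of each node: A:0, B:12, C:16, D:7, E:0, F:4/3, G:4/3, H:10/3, I:0.
C has the largest value, 16, making it the main broker — the node through which the most shortest paths run.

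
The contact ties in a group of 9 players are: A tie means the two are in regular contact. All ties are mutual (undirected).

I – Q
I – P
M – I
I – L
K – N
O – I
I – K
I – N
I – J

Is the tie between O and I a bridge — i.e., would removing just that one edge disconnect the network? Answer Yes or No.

Without the O–I edge there is no alternate route between O and I, so the network disconnects. It is a bridge.

Yes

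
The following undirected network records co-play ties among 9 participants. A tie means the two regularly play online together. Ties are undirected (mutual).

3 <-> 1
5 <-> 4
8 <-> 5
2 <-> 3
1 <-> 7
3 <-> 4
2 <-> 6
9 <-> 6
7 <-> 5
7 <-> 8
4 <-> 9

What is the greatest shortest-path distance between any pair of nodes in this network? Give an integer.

4

Eccentricity of each node (its greatest distance to any other): 1:3, 2:4, 3:3, 4:2, 5:3, 6:4, 7:4, 8:4, 9:3.
The maximum eccentricity is 4, realized for instance by the pair 8–2 via 8 – 7 – 1 – 3 – 2. So the diameter is 4.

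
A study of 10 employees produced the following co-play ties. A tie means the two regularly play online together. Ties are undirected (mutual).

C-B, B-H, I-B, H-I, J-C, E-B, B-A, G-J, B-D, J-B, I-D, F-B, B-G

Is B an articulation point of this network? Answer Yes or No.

Removing B leaves {D, H, and I} with no path to {C, G, and J}, so the network splits into 5 components. B is a cut vertex.

Yes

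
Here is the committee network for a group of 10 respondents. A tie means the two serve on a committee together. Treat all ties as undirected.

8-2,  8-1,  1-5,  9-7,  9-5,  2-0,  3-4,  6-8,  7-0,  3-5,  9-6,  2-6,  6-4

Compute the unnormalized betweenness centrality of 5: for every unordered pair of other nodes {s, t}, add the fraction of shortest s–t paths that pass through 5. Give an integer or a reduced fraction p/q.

13/2

Pairs whose geodesics pass through 5 — 4–1: 1/2; 9–1: 1; 9–3: 1; 7–1: 1; 7–3: 1; 0–3: 1/2; 8–3: 1/2; 1–3: 1.
All other pairs contribute 0.
Summing the contributions gives betweenness(5) = 13/2.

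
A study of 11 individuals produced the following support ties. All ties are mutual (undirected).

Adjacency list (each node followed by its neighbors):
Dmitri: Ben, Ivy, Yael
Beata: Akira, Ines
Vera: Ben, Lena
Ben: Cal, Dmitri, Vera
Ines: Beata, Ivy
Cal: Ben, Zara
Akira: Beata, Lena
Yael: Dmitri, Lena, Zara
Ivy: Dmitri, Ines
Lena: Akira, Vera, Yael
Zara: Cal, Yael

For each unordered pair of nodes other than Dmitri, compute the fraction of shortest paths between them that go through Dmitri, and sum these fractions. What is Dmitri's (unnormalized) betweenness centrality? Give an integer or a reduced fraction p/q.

Pairs whose geodesics pass through Dmitri — Yael–Ivy: 1; Yael–Ines: 1; Yael–Ben: 1; Ivy–Lena: 1; Ivy–Vera: 1; Ivy–Ben: 1; Ivy–Cal: 1; Ivy–Zara: 1; Ines–Vera: 1/2; Ines–Ben: 1; Ines–Cal: 1; Ines–Zara: 1; Beata–Ben: 1/2; Beata–Cal: 1/3.
All other pairs contribute 0.
Summing the contributions gives betweenness(Dmitri) = 37/3.

37/3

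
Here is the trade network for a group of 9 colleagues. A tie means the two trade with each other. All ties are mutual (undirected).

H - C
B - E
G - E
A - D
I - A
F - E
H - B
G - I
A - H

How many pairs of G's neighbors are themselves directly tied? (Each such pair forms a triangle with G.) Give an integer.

0

G's neighbors are E and I, but none of them are tied to each other, so no triangle contains G.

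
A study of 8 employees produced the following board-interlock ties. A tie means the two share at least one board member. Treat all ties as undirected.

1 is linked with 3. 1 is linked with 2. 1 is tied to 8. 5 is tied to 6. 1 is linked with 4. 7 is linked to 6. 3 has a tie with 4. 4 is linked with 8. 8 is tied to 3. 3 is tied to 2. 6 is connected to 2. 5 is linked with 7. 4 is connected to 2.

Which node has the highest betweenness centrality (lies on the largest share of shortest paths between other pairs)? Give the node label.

2

Unnormalized betweenness of each node: 1:4/3, 2:12, 3:4/3, 4:4/3, 5:0, 6:10, 7:0, 8:0.
2 has the largest value, 12, making it the main broker — the node through which the most shortest paths run.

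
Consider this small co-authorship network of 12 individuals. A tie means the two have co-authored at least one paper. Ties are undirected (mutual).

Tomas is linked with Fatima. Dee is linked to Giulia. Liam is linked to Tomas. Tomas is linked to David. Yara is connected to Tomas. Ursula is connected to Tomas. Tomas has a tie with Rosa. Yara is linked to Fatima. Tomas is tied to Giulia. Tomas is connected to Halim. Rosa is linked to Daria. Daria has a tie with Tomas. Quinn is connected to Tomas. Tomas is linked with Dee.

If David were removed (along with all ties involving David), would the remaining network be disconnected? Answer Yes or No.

No

Even without David, every remaining node can still reach every other (the residual graph is connected), so David is not a cut vertex.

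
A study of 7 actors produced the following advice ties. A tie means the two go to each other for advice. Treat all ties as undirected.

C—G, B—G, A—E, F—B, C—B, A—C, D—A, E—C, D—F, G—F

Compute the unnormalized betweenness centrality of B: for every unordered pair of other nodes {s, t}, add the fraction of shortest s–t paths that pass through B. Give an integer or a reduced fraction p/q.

Pairs whose geodesics pass through B — F–C: 1/2; F–E: 1/3.
All other pairs contribute 0.
Summing the contributions gives betweenness(B) = 5/6.

5/6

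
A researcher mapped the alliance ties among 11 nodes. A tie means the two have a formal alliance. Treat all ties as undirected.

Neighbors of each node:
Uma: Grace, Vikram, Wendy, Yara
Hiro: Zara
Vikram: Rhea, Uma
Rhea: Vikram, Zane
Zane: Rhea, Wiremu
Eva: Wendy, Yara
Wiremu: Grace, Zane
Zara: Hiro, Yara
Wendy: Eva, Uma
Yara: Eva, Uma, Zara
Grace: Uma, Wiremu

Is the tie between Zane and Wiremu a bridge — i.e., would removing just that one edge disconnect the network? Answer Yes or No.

Even without that edge, Zane still reaches Wiremu via Zane – Rhea – Vikram – Uma – Grace – Wiremu, so the network stays connected. Not a bridge.

No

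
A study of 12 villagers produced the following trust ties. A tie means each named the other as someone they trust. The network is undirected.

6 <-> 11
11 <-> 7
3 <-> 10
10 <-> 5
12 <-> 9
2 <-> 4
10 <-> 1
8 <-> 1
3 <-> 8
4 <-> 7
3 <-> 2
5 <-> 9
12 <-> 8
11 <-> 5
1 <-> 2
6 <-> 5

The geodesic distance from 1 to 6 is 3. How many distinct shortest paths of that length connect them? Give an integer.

The shortest distance is 3, and the only length-3 path is 1–10–5–6. So there is exactly 1 shortest path.

1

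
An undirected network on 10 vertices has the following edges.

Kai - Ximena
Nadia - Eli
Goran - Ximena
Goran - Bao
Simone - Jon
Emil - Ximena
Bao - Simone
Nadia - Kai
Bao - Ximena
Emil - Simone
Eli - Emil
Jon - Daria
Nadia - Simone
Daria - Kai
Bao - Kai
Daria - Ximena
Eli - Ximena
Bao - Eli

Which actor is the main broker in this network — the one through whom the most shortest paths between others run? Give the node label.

Unnormalized betweenness of each node: Bao:301/60, Daria:11/4, Eli:31/15, Emil:13/12, Goran:0, Jon:1, Kai:41/15, Nadia:17/12, Simone:337/60, Ximena:499/60.
Ximena has the largest value, 499/60, making it the main broker — the node through which the most shortest paths run.

Ximena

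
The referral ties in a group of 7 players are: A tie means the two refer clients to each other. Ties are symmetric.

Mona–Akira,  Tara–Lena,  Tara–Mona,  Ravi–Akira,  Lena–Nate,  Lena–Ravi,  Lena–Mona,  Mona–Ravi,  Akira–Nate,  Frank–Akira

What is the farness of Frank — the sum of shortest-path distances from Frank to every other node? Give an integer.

Distances from Frank: Akira:1, Lena:3, Mona:2, Nate:2, Ravi:2, Tara:3.
Sum = 1 + 3 + 2 + 2 + 2 + 3 = 13.

13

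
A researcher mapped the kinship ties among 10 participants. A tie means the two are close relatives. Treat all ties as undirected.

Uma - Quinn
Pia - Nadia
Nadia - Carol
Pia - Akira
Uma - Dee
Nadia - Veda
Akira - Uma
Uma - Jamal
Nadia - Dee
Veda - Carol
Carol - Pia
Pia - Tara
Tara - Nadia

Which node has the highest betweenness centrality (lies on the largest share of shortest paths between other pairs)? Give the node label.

Unnormalized betweenness of each node: Akira:6, Carol:1, Dee:9, Jamal:0, Nadia:25/2, Pia:15/2, Quinn:0, Tara:0, Uma:16, Veda:0.
Uma has the largest value, 16, making it the main broker — the node through which the most shortest paths run.

Uma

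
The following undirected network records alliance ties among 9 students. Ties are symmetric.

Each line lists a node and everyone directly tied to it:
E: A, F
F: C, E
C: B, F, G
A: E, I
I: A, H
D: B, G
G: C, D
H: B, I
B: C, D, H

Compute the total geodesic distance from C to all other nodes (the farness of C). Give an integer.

Distances from C: A:3, B:1, D:2, E:2, F:1, G:1, H:2, I:3.
Sum = 3 + 1 + 2 + 2 + 1 + 1 + 2 + 3 = 15.

15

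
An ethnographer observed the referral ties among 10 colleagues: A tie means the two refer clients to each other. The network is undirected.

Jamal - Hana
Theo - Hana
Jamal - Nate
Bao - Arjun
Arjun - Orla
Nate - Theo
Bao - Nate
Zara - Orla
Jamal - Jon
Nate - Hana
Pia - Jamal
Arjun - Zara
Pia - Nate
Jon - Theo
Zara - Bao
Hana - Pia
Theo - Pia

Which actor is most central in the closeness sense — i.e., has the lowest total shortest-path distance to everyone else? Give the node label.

Nate

Farness (sum of distances to all others) for each node — Arjun:21, Bao:16, Hana:18, Jamal:18, Jon:24, Nate:14, Orla:28, Pia:18, Theo:18, Zara:21.
The smallest farness is 14, for Nate, so Nate has the highest closeness.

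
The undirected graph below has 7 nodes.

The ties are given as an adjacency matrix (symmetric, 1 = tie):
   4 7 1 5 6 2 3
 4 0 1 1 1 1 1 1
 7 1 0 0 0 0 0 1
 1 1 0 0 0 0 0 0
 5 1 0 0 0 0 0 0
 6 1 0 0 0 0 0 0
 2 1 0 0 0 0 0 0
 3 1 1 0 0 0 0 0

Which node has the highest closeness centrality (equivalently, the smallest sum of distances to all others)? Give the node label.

4

Farness (sum of distances to all others) for each node — 1:11, 2:11, 3:10, 4:6, 5:11, 6:11, 7:10.
The smallest farness is 6, for 4, so 4 has the highest closeness.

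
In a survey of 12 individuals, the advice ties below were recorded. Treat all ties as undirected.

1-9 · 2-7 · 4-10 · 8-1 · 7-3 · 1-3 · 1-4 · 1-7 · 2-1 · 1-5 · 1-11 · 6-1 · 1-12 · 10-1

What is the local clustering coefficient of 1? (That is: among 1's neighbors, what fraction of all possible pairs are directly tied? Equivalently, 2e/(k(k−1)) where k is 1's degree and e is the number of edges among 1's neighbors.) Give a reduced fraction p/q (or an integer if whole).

1's neighbors: 2, 3, 4, 5, 6, 7, 8, 9, 10, 11, and 12 (k = 11).
Possible neighbor pairs: C(11,2) = 55. Edges among them: 2–7, 3–7, 4–10 → e = 3.
Clustering(1) = 3/55.

3/55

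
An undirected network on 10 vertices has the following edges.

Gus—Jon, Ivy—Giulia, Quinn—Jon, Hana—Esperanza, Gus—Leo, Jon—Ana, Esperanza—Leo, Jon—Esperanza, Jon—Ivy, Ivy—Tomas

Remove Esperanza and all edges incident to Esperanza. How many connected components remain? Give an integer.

Without Esperanza, the remaining ties split the others into: {Ana, Giulia, Gus, Ivy, Jon, Leo, Quinn, Tomas}; {Hana}.
That's 2 separate components.

2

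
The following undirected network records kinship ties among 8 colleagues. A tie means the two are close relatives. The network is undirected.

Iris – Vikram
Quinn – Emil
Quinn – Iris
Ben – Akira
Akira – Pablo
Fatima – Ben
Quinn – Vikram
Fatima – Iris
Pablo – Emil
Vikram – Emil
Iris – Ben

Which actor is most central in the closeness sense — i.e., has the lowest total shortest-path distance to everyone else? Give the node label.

Iris

Farness (sum of distances to all others) for each node — Akira:14, Ben:12, Emil:13, Fatima:14, Iris:11, Pablo:14, Quinn:12, Vikram:12.
The smallest farness is 11, for Iris, so Iris has the highest closeness.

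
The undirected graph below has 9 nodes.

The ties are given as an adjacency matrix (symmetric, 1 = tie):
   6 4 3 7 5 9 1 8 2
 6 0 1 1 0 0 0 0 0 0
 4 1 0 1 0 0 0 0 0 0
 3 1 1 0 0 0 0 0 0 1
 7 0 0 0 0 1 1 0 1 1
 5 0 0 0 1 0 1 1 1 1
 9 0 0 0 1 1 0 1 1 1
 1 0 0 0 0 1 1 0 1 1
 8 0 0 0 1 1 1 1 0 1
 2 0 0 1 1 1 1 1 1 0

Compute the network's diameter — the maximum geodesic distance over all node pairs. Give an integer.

Eccentricity of each node (its greatest distance to any other): 1:3, 2:2, 3:2, 4:3, 5:3, 6:3, 7:3, 8:3, 9:3.
The maximum eccentricity is 3, realized for instance by the pair 6–7 via 6 – 3 – 2 – 7. So the diameter is 3.

3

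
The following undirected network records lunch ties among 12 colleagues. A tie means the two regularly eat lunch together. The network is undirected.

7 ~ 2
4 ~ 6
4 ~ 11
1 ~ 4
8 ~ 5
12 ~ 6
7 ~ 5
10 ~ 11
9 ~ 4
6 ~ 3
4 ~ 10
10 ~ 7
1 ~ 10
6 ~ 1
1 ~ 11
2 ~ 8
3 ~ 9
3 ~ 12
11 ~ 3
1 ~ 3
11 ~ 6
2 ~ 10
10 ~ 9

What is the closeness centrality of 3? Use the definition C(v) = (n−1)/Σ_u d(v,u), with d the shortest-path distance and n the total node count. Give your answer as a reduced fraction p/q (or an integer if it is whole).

Distances from 3: 1:1, 2:3, 4:2, 5:4, 6:1, 7:3, 8:4, 9:1, 10:2, 11:1, 12:1. Sum = 23.
n = 12, so closeness = 11/23.

11/23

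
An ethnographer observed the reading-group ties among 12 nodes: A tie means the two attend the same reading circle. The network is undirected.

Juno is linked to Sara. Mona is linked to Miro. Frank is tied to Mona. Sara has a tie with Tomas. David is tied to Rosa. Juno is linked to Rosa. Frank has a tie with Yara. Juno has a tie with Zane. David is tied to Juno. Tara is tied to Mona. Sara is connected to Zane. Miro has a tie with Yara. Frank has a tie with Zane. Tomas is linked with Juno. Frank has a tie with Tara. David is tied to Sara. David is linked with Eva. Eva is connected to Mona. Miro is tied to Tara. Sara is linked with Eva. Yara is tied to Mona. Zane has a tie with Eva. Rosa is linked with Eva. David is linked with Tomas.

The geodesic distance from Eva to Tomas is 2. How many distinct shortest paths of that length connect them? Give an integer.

2

The shortest distance is 2. The length-2 paths are: Eva–Sara–Tomas; Eva–David–Tomas.
That gives 2 distinct shortest paths.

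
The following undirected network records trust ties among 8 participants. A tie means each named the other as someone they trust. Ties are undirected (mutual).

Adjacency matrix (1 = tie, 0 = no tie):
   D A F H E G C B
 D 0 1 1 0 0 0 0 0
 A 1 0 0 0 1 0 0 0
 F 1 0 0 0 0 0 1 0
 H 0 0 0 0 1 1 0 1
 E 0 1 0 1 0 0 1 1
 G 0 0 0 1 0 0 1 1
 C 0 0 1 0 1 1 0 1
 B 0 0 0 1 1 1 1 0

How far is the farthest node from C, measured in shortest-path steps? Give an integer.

Distances from C: A:2, B:1, D:2, E:1, F:1, G:1, H:2.
The largest is 2 (to D, A, and H), so the eccentricity of C is 2.

2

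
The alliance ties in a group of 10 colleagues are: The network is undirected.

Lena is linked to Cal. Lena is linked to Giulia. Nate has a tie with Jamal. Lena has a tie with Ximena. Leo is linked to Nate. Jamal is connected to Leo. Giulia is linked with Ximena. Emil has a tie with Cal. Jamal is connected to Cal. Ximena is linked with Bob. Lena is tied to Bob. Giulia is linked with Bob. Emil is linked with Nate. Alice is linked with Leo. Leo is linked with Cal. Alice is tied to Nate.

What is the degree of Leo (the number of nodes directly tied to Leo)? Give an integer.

Leo is directly tied to Alice, Cal, Jamal, and Nate. That is 4 neighbors, so the degree of Leo is 4.

4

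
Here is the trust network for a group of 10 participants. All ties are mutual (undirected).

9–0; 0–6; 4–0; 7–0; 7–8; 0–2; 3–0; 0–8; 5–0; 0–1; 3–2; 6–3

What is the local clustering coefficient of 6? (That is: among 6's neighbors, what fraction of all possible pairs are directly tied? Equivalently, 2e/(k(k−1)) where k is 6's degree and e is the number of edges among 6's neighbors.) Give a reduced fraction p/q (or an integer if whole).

1

6's neighbors: 0 and 3 (k = 2).
Possible neighbor pairs: C(2,2) = 1. Edges among them: 0–3 → e = 1.
Clustering(6) = 1/1.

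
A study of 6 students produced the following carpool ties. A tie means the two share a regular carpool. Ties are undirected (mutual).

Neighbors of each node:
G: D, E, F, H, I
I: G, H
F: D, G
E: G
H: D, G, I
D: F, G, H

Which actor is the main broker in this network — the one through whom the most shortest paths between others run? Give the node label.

G

Unnormalized betweenness of each node: D:1/2, E:0, F:0, G:6, H:1/2, I:0.
G has the largest value, 6, making it the main broker — the node through which the most shortest paths run.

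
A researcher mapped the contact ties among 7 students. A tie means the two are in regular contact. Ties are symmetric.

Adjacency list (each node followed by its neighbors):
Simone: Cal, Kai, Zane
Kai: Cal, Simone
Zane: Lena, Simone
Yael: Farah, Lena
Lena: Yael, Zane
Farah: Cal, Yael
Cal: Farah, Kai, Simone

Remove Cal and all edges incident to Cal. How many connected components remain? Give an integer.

Cal's neighbors (Farah, Kai, and Simone) remain reachable from one another through other ties, so the rest of the network stays in one piece.

1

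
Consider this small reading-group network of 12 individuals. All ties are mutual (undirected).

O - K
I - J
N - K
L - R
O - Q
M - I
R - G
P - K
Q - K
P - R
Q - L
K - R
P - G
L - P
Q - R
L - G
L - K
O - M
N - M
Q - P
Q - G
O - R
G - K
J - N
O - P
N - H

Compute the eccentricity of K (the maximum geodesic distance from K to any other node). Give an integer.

Distances from K: G:1, H:2, I:3, J:2, L:1, M:2, N:1, O:1, P:1, Q:1, R:1.
The largest is 3 (to I), so the eccentricity of K is 3.

3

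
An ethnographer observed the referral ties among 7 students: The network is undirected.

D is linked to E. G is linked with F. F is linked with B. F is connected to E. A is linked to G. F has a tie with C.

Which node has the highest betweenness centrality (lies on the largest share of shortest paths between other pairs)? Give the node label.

F

Unnormalized betweenness of each node: A:0, B:0, C:0, D:0, E:5, F:13, G:5.
F has the largest value, 13, making it the main broker — the node through which the most shortest paths run.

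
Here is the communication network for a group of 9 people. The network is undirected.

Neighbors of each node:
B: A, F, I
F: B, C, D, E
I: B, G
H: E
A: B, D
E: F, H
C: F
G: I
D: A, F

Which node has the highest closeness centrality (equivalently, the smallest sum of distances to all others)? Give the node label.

Farness (sum of distances to all others) for each node — A:19, B:14, C:20, D:18, E:18, F:13, G:26, H:25, I:19.
The smallest farness is 13, for F, so F has the highest closeness.

F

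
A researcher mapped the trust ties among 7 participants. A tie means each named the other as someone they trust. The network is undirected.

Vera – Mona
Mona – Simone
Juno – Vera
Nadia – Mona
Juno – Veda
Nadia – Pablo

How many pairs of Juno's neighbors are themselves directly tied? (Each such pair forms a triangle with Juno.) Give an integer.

0

Juno's neighbors are Veda and Vera, but none of them are tied to each other, so no triangle contains Juno.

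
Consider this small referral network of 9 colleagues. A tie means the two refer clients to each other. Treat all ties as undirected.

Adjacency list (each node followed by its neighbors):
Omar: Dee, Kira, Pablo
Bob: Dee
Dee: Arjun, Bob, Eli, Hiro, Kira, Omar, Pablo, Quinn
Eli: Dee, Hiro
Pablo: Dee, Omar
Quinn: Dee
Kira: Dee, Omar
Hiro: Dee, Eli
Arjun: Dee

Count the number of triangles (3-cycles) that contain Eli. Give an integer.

Eli's neighbors: Dee and Hiro.
Neighbor pairs that are themselves tied: Eli–Dee–Hiro. Each forms one triangle with Eli, for 1 in total.

1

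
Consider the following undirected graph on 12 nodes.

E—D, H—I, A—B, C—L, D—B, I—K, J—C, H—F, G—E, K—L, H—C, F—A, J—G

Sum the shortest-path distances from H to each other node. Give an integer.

Distances from H: A:2, B:3, C:1, D:4, E:4, F:1, G:3, I:1, J:2, K:2, L:2.
Sum = 2 + 3 + 1 + 4 + 4 + 1 + 3 + 1 + 2 + 2 + 2 = 25.

25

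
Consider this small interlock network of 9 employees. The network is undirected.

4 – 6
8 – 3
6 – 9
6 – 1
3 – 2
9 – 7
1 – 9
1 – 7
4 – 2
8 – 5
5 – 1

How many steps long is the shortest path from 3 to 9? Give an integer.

4

One shortest route is 3 – 2 – 4 – 6 – 9, which uses 4 edges, and at distance 3 from 3 we only reach {1, 6}, which does not include 9. So d(3,9) = 4.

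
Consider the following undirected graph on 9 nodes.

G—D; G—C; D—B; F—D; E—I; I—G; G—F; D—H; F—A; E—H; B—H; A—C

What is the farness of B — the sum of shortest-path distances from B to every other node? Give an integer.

Distances from B: A:3, C:3, D:1, E:2, F:2, G:2, H:1, I:3.
Sum = 3 + 3 + 1 + 2 + 2 + 2 + 1 + 3 = 17.

17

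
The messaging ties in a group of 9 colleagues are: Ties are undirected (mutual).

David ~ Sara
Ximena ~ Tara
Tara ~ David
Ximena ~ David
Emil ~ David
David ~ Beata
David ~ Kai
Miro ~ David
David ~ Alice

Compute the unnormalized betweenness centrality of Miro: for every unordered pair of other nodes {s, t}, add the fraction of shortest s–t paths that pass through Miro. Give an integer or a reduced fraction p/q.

No shortest path between any pair of other nodes passes through Miro.
Summing the contributions gives betweenness(Miro) = 0.

0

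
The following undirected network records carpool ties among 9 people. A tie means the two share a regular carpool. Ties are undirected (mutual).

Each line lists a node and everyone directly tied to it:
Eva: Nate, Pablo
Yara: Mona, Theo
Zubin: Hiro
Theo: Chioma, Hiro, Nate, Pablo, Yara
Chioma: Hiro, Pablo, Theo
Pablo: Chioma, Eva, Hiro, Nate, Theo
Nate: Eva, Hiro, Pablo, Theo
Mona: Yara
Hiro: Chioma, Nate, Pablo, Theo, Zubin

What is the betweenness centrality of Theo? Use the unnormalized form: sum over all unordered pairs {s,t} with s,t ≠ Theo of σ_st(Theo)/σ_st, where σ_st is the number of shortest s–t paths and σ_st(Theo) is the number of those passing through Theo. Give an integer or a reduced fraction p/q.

Pairs whose geodesics pass through Theo — Mona–Zubin: 1; Mona–Eva: 2/2; Mona–Pablo: 1; Mona–Hiro: 1; Mona–Chioma: 1; Mona–Nate: 1; Zubin–Yara: 1; Yara–Eva: 2/2; Yara–Pablo: 1; Yara–Hiro: 1; Yara–Chioma: 1; Yara–Nate: 1; Chioma–Nate: 1/3.
All other pairs contribute 0.
Summing the contributions gives betweenness(Theo) = 37/3.

37/3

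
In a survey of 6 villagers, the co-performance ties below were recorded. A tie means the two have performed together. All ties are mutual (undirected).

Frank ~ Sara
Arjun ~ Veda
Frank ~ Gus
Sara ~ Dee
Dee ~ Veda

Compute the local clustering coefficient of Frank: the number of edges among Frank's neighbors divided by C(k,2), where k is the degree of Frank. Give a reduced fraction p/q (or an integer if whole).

0

Frank's neighbors: Gus and Sara (k = 2).
Possible neighbor pairs: C(2,2) = 1. Edges among them: none → e = 0.
Clustering(Frank) = 0/1.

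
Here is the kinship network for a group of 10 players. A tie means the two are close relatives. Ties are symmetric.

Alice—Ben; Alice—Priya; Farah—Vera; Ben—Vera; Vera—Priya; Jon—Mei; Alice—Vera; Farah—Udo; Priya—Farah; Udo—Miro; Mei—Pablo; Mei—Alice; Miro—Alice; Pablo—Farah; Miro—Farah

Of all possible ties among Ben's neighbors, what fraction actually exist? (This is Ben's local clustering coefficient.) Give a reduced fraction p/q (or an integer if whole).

Ben's neighbors: Alice and Vera (k = 2).
Possible neighbor pairs: C(2,2) = 1. Edges among them: Alice–Vera → e = 1.
Clustering(Ben) = 1/1.

1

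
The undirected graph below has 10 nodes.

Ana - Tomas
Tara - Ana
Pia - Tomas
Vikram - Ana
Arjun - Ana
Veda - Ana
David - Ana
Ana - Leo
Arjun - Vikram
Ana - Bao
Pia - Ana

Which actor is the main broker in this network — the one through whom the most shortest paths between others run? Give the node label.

Ana

Unnormalized betweenness of each node: Ana:34, Arjun:0, Bao:0, David:0, Leo:0, Pia:0, Tara:0, Tomas:0, Veda:0, Vikram:0.
Ana has the largest value, 34, making it the main broker — the node through which the most shortest paths run.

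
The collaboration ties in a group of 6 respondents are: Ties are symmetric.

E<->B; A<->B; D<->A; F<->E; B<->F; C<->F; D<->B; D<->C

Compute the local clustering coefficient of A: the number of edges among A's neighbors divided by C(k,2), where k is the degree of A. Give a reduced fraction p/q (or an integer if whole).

1

A's neighbors: B and D (k = 2).
Possible neighbor pairs: C(2,2) = 1. Edges among them: B–D → e = 1.
Clustering(A) = 1/1.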